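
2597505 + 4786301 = 7383806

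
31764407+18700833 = 50465240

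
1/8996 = 1/8996 = 0.00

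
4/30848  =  1/7712  =  0.00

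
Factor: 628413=3^1 * 209471^1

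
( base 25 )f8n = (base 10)9598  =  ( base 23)I37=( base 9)14144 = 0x257E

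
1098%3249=1098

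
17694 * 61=1079334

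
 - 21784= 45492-67276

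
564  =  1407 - 843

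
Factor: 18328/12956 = 58/41 = 2^1*29^1 * 41^( - 1 )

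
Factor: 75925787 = 7^1*283^1*38327^1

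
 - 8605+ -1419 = - 10024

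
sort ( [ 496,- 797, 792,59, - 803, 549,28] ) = [- 803, - 797,28,59, 496, 549,792]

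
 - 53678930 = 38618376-92297306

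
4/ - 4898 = -1 + 2447/2449 = - 0.00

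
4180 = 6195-2015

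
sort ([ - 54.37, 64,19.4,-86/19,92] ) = [ - 54.37, - 86/19 , 19.4 , 64 , 92 ] 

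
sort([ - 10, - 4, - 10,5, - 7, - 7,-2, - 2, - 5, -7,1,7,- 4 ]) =[ - 10, - 10, - 7, - 7, - 7, - 5, - 4, -4,-2, - 2 , 1,5, 7]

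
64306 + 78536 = 142842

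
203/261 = 7/9 = 0.78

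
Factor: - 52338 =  - 2^1*3^1 * 11^1*13^1*61^1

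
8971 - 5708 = 3263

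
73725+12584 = 86309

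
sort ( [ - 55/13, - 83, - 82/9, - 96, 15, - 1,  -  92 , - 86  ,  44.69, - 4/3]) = [- 96, - 92, - 86, - 83, - 82/9, - 55/13, - 4/3, - 1,15, 44.69 ] 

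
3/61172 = 3/61172 = 0.00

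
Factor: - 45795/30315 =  -47^( - 1)*71^1 = -  71/47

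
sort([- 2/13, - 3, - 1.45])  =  [ - 3 , - 1.45,-2/13 ] 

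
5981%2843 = 295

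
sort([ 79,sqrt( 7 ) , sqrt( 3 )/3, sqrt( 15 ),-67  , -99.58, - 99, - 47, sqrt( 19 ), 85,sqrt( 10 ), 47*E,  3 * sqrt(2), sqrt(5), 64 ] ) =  [ - 99.58,-99, - 67,  -  47 , sqrt( 3 ) /3, sqrt( 5), sqrt( 7 ), sqrt(10),sqrt( 15 ) , 3*sqrt( 2),sqrt(19),  64,79, 85,  47 * E ] 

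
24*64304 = 1543296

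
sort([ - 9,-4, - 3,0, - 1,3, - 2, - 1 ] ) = [ - 9, - 4,  -  3,-2, - 1, - 1,0, 3 ] 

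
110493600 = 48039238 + 62454362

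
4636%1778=1080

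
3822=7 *546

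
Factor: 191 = 191^1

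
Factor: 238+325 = 563^1 = 563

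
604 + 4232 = 4836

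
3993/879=1331/293 = 4.54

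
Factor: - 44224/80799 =-2^6 * 3^( - 1) * 23^( - 1 )*691^1*1171^( - 1 ) 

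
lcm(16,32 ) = 32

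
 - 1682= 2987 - 4669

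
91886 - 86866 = 5020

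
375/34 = 11 + 1/34 = 11.03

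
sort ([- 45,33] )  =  [ - 45,33 ] 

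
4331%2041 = 249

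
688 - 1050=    - 362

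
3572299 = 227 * 15737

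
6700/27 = 6700/27 = 248.15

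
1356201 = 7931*171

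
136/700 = 34/175 = 0.19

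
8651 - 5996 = 2655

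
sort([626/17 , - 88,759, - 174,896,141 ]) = [  -  174, - 88,626/17,141,759, 896] 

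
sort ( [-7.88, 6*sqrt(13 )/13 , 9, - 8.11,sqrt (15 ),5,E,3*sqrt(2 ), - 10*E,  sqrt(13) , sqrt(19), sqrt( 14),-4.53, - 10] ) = [- 10*E,-10, - 8.11 ,  -  7.88, - 4.53,6*sqrt (13)/13,E , sqrt ( 13),sqrt(14),  sqrt(15), 3*sqrt(2 ), sqrt ( 19), 5 , 9 ]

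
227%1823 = 227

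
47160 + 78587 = 125747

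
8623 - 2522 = 6101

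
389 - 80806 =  - 80417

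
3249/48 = 67 + 11/16 = 67.69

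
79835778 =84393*946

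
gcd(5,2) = 1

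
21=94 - 73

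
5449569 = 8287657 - 2838088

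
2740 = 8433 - 5693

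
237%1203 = 237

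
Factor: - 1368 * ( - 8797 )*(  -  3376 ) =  - 40627783296 = - 2^7  *3^2*19^2*211^1*463^1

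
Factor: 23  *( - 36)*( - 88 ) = 72864 = 2^5 * 3^2*11^1*23^1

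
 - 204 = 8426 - 8630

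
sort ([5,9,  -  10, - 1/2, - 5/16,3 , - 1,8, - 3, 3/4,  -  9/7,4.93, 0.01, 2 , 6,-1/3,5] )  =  [ - 10,-3, - 9/7,-1, - 1/2, - 1/3,  -  5/16,0.01,3/4, 2,3, 4.93 , 5 , 5,6,8,9 ] 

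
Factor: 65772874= 2^1 * 32886437^1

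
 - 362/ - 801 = 362/801 = 0.45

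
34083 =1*34083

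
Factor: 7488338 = 2^1 * 11^1*13^1*26183^1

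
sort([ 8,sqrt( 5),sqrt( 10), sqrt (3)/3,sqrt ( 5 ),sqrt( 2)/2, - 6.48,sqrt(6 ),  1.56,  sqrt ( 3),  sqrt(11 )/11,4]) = [-6.48, sqrt ( 11 )/11, sqrt( 3) /3,sqrt(2)/2,1.56,sqrt( 3 ),  sqrt(5), sqrt( 5 ),sqrt(6 ), sqrt(10 ),  4,  8] 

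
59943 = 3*19981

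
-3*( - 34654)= 103962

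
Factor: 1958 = 2^1*11^1*89^1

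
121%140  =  121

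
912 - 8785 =  -  7873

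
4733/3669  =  1+ 1064/3669 = 1.29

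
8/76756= 2/19189 = 0.00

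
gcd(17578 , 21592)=2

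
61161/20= 61161/20= 3058.05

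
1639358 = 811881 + 827477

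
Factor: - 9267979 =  - 7^1*1323997^1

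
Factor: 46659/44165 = 3^1*5^(-1) *11^( - 2 ) * 73^ ( - 1)* 103^1*151^1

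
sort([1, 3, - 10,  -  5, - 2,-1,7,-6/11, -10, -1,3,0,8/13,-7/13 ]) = [ - 10,- 10,-5, - 2, -1,-1, - 6/11,-7/13,0, 8/13, 1, 3, 3, 7]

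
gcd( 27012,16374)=6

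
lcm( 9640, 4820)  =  9640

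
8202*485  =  3977970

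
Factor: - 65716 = - 2^2*7^1 * 2347^1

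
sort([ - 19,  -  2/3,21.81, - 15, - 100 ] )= [ - 100, - 19,- 15, -2/3,  21.81]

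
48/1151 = 48/1151 = 0.04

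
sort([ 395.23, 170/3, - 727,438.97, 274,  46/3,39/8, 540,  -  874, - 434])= [ -874 , - 727, - 434 , 39/8,46/3,170/3, 274,  395.23, 438.97, 540 ] 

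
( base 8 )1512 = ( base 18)2ae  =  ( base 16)34A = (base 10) 842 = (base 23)1DE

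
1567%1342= 225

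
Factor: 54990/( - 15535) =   -  846/239 = -2^1  *  3^2*47^1  *  239^( - 1) 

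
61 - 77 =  - 16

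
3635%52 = 47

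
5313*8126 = 43173438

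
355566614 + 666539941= 1022106555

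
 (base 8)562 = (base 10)370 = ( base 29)cm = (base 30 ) CA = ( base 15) 19a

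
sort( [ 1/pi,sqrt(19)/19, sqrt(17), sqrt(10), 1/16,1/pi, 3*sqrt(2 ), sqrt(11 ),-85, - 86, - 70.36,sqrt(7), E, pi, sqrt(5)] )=[ - 86, - 85, - 70.36, 1/16, sqrt(19) /19,1/pi, 1/pi, sqrt( 5 ),  sqrt(7),E,pi,sqrt(10 ),sqrt(11) , sqrt( 17), 3*sqrt( 2)] 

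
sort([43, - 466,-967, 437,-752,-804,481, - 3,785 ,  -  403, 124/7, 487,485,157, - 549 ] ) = [ - 967,-804,-752, - 549, - 466,-403, - 3,124/7,43, 157, 437, 481, 485,487, 785]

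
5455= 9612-4157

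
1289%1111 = 178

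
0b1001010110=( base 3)211011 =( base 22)154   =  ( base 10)598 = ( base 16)256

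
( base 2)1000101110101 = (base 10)4469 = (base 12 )2705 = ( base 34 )3TF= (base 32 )4bl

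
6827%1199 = 832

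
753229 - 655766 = 97463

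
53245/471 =113 + 22/471 = 113.05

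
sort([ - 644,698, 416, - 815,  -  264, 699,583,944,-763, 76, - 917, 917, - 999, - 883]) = [ - 999,- 917, - 883, - 815, - 763, - 644, - 264, 76,416 , 583, 698,699 , 917, 944] 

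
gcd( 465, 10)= 5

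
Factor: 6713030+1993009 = 3^1*353^1*8221^1 = 8706039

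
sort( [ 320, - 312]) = [ - 312, 320 ]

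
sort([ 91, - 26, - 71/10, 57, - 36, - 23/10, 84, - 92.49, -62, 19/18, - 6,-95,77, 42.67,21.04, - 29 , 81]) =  [ - 95, - 92.49, - 62, - 36 ,-29, -26, - 71/10, - 6, - 23/10,19/18, 21.04, 42.67, 57, 77,81, 84,91]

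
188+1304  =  1492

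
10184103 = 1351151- - 8832952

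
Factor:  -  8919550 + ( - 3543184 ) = - 2^1*17^1 *23^1* 15937^1 = - 12462734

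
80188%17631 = 9664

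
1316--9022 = 10338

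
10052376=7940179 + 2112197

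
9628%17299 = 9628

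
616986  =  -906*( - 681)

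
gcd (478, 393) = 1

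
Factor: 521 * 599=521^1*599^1  =  312079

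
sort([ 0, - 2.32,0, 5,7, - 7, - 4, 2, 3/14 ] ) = [  -  7, - 4, - 2.32, 0, 0, 3/14, 2,5,7]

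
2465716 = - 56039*( - 44)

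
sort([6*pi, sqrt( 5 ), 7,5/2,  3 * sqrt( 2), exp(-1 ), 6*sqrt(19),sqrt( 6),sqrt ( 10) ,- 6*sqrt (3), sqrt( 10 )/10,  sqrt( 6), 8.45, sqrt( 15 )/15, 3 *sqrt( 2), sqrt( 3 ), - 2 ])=[ - 6*sqrt(3 ), - 2, sqrt( 15 ) /15, sqrt ( 10)/10, exp( - 1 ),sqrt( 3),sqrt(5), sqrt (6),sqrt( 6),  5/2, sqrt( 10 ), 3*sqrt( 2 ), 3*sqrt(2),7,  8.45, 6* pi,6 *sqrt(19 ) ]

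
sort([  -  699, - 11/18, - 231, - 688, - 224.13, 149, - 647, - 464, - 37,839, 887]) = [ - 699, - 688, - 647, - 464, - 231, - 224.13, - 37, - 11/18,149, 839, 887 ] 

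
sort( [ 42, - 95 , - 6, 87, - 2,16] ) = [ - 95,-6,  -  2,  16, 42 , 87] 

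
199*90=17910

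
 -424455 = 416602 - 841057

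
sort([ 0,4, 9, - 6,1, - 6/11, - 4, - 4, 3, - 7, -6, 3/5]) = [ - 7, - 6, -6, - 4,-4, - 6/11, 0, 3/5, 1,3, 4, 9]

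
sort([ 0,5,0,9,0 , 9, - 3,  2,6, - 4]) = [ - 4, - 3,0,0,0,2, 5, 6,9, 9] 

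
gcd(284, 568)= 284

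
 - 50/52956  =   - 1+26453/26478 = - 0.00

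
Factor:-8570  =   - 2^1*5^1*857^1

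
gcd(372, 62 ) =62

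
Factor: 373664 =2^5*11677^1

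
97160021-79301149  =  17858872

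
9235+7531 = 16766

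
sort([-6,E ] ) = [ - 6,E ] 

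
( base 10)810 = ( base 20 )20A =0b1100101010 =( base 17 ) 2DB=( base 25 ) 17A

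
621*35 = 21735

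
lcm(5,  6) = 30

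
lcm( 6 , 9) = 18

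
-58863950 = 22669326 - 81533276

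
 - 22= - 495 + 473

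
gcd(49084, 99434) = 2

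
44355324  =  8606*5154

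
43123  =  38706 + 4417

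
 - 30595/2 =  - 15298 + 1/2=-  15297.50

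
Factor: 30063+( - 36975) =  - 6912 = - 2^8 * 3^3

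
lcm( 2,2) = 2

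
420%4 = 0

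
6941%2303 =32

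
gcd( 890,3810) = 10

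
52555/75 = 10511/15 =700.73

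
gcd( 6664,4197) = 1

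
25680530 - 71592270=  - 45911740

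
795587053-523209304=272377749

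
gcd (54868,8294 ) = 638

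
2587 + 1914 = 4501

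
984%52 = 48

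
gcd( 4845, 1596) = 57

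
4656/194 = 24 = 24.00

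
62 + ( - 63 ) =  - 1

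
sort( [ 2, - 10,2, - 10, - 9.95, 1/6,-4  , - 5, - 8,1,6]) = [ - 10, - 10, - 9.95, - 8,  -  5, - 4, 1/6 , 1, 2,2, 6]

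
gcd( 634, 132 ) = 2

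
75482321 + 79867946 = 155350267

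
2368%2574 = 2368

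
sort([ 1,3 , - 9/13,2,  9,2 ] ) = [ - 9/13,1, 2,2,3,9 ]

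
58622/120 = 29311/60 = 488.52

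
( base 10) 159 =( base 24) 6F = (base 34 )4N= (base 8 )237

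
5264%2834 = 2430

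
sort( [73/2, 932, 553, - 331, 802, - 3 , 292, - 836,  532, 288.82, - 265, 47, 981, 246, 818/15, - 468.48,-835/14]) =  [  -  836, - 468.48, - 331,-265, - 835/14, - 3, 73/2, 47, 818/15,246,288.82,292, 532, 553,802, 932, 981]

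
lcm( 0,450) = 0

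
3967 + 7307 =11274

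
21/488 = 21/488 = 0.04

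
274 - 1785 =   -  1511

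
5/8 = 5/8 =0.62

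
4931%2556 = 2375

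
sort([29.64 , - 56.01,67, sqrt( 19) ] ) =[  -  56.01,sqrt( 19),29.64 , 67 ] 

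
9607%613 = 412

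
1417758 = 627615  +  790143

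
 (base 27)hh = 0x1dc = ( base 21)11e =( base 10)476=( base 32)es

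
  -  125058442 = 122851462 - 247909904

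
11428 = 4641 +6787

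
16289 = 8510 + 7779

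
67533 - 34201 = 33332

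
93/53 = 93/53  =  1.75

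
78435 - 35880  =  42555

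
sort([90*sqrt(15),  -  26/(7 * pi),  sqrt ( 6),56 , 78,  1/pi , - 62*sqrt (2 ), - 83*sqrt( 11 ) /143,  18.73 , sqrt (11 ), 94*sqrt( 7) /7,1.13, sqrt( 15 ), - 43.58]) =[ -62*sqrt(2), -43.58, - 83*sqrt( 11 )/143,-26/(7*pi),  1/pi,1.13,sqrt( 6), sqrt(11 ), sqrt(  15 ), 18.73,94 * sqrt( 7)/7,  56,  78,90*sqrt ( 15)]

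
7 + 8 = 15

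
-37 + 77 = 40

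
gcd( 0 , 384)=384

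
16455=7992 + 8463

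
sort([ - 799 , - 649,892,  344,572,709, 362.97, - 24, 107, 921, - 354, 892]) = [ -799, - 649, - 354,-24, 107, 344, 362.97,572, 709, 892, 892,921 ]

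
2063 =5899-3836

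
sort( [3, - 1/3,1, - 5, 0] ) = [ - 5, - 1/3  ,  0, 1 , 3]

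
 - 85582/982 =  - 42791/491 = - 87.15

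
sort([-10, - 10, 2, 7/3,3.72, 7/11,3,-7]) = [-10, - 10, - 7,7/11, 2, 7/3,  3,3.72 ]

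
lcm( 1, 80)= 80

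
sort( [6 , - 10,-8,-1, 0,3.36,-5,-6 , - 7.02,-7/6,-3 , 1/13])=[-10, - 8,  -  7.02,- 6 ,  -  5, - 3,-7/6,  -  1, 0,1/13,3.36 , 6]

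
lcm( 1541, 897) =60099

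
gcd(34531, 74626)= 1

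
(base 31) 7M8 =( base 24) CL1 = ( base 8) 16371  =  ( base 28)9CP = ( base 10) 7417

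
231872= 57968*4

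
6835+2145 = 8980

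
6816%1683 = 84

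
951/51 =18+11/17 =18.65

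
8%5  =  3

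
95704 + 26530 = 122234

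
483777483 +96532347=580309830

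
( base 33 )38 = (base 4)1223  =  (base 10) 107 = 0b1101011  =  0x6B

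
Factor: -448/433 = - 2^6*7^1  *  433^( - 1) 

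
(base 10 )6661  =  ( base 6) 50501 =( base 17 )160E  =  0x1A05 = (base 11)5006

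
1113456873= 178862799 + 934594074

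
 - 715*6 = - 4290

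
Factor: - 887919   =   - 3^1*295973^1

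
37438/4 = 18719/2=9359.50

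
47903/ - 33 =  - 47903/33 = - 1451.61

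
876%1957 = 876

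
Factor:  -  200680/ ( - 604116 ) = 290/873 = 2^1*3^(-2)*5^1*29^1 * 97^( - 1) 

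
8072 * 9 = 72648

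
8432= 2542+5890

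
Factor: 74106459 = 3^2*7^1 * 1176293^1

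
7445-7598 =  - 153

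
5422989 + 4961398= 10384387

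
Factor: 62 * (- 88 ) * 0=0^1 = 0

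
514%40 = 34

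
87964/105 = 837  +  79/105 = 837.75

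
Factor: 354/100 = 2^( - 1)*3^1*5^( - 2 )*59^1 = 177/50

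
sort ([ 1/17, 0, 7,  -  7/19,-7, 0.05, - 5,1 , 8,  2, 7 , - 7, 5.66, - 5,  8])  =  [ -7,  -  7,-5,  -  5,  -  7/19, 0, 0.05, 1/17,1, 2,  5.66, 7, 7,  8, 8]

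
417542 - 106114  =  311428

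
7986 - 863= 7123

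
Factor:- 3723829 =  - 19^1*195991^1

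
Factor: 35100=2^2*3^3*5^2*13^1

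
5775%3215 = 2560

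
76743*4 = 306972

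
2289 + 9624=11913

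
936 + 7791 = 8727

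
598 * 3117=1863966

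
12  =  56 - 44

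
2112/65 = 2112/65 = 32.49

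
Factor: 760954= 2^1*17^1*22381^1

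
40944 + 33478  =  74422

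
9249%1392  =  897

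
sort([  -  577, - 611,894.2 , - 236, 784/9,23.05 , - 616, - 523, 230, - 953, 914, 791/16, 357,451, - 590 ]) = [- 953, - 616, - 611, - 590, - 577,  -  523, - 236,23.05, 791/16,784/9, 230, 357, 451, 894.2, 914 ]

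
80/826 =40/413 = 0.10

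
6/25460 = 3/12730 = 0.00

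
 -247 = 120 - 367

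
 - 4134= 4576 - 8710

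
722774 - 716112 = 6662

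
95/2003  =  95/2003 = 0.05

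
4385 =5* 877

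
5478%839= 444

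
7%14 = 7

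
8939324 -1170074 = 7769250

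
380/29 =380/29  =  13.10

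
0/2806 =0 =0.00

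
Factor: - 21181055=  - 5^1*7^1*605173^1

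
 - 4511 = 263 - 4774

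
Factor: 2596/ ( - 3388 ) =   -  59/77= -  7^(  -  1 )  *11^ (  -  1)*59^1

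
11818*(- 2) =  - 23636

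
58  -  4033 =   -  3975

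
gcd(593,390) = 1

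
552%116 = 88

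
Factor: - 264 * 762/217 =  - 2^4*3^2*7^( - 1)*11^1 *31^(  -  1) * 127^1= - 201168/217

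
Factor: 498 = 2^1*3^1*83^1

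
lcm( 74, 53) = 3922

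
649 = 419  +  230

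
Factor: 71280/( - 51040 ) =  - 2^( - 1)* 3^4 * 29^( - 1 ) = -81/58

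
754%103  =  33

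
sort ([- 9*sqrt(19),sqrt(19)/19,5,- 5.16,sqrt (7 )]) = [ - 9*sqrt( 19 ),  -  5.16,sqrt (19 )/19,sqrt( 7 ),5] 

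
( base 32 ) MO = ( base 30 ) O8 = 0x2d8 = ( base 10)728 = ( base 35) ks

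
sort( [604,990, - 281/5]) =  [ - 281/5,604, 990 ]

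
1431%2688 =1431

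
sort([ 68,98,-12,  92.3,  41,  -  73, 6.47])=[ - 73, - 12,6.47,41,  68, 92.3,  98 ]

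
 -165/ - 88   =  1 + 7/8= 1.88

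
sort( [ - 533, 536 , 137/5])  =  [ - 533,137/5,  536]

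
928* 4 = 3712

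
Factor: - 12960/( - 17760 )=27/37 = 3^3  *  37^( - 1 )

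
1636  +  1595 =3231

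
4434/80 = 55  +  17/40= 55.42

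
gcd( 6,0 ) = 6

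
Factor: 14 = 2^1*7^1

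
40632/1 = 40632 = 40632.00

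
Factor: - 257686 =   -  2^1*11^1 * 13^1 * 17^1*53^1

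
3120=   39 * 80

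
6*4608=27648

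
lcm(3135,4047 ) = 222585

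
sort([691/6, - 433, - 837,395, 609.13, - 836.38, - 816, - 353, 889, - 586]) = [ - 837,-836.38,  -  816, - 586, - 433,-353, 691/6,395,609.13, 889]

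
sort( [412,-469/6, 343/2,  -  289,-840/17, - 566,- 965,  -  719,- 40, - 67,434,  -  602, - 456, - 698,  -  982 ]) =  [-982, - 965,-719, - 698, - 602, - 566, - 456, - 289, - 469/6, - 67, - 840/17, -40, 343/2, 412, 434]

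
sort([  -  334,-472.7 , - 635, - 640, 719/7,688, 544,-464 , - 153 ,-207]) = [ - 640,-635,-472.7, - 464, - 334,-207,-153,719/7, 544, 688 ] 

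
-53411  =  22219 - 75630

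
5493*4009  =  22021437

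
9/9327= 3/3109 = 0.00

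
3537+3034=6571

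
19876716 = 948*20967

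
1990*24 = 47760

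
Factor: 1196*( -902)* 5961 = -6430679112 = -2^3 * 3^1*11^1*13^1 * 23^1 *41^1*1987^1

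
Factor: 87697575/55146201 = 29232525/18382067 = 3^1 * 5^2 * 7^1 * 11^( - 1)*55681^1 * 1671097^( - 1 ) 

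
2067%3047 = 2067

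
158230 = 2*79115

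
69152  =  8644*8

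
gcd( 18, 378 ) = 18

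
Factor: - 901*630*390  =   -221375700 = -2^2 * 3^3 * 5^2 * 7^1 * 13^1 * 17^1*53^1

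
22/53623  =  22/53623 =0.00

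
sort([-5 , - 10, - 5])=[-10, - 5, - 5] 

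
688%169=12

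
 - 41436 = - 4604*9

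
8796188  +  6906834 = 15703022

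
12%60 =12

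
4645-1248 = 3397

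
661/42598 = 661/42598=0.02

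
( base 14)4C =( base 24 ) 2K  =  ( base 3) 2112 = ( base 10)68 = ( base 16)44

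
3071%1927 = 1144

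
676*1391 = 940316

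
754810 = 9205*82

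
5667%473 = 464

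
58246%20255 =17736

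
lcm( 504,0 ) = 0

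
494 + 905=1399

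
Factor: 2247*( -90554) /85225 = - 2^1*3^1*5^ ( - 2 )*19^1 * 107^1*487^( - 1 )*2383^1 = - 29067834/12175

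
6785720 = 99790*68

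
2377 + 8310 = 10687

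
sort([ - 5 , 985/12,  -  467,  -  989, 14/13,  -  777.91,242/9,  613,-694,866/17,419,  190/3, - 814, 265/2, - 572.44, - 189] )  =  [ -989,-814, - 777.91,- 694, - 572.44, - 467, - 189, - 5,14/13, 242/9 , 866/17,190/3, 985/12, 265/2,419, 613] 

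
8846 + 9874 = 18720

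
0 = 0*2361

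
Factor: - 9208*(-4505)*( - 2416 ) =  -2^7*5^1*17^1 * 53^1*151^1*1151^1 = - 100220608640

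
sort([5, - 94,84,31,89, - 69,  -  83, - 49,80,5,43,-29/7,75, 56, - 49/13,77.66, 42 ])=[ -94, - 83, - 69,  -  49, -29/7, - 49/13  ,  5, 5,31, 42,43, 56,75, 77.66 , 80,84,89] 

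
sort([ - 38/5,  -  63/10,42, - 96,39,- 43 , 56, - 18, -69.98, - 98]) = [ - 98, - 96, - 69.98, - 43, - 18, - 38/5, - 63/10,39,42,56 ] 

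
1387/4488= 1387/4488= 0.31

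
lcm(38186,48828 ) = 2978508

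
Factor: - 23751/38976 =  - 39/64 = - 2^( - 6)*3^1*13^1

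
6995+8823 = 15818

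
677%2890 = 677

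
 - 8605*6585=-56663925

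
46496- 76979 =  - 30483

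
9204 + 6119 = 15323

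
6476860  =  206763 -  - 6270097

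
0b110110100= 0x1B4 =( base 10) 436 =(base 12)304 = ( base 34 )cs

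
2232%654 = 270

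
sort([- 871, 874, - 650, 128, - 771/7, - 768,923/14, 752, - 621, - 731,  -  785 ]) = [ - 871, - 785, - 768, - 731, - 650, - 621, - 771/7, 923/14,128,  752,874]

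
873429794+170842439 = 1044272233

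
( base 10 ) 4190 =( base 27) 5K5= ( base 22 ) 8EA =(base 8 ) 10136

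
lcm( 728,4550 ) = 18200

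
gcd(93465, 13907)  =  1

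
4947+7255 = 12202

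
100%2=0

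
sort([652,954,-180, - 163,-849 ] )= [ - 849,-180 , - 163, 652,954]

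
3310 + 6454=9764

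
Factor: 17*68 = 2^2*17^2  =  1156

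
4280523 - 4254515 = 26008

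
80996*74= 5993704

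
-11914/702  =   - 17 + 10/351 = -16.97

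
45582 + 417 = 45999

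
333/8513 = 333/8513 = 0.04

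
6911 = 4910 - -2001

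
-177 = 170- 347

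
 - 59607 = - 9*6623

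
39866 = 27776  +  12090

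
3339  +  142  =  3481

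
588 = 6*98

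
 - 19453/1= -19453 = - 19453.00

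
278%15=8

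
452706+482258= 934964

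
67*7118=476906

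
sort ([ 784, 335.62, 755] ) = [ 335.62, 755,784 ]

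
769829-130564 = 639265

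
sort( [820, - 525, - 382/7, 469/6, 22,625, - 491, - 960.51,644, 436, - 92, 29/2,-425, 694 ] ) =[-960.51, - 525, - 491, - 425, - 92, - 382/7, 29/2,22,469/6, 436, 625, 644, 694, 820]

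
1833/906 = 2 + 7/302 = 2.02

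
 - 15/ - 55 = 3/11 = 0.27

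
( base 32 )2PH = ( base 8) 5461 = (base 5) 42430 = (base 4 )230301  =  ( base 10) 2865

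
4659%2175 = 309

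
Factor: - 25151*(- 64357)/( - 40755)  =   - 1618642907/40755= -3^(  -  1)*5^( - 1 )*7^1*11^ (  -  1)*13^(-1)*19^ ( - 1)*139^1*463^1*3593^1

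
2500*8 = 20000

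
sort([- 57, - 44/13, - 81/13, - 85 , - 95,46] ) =[-95,-85, - 57,  -  81/13, - 44/13, 46] 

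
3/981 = 1/327 = 0.00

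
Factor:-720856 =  - 2^3*90107^1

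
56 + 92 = 148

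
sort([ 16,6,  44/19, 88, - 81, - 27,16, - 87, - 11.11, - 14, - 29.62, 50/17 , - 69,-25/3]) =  [  -  87, - 81  , - 69, - 29.62, - 27, - 14, - 11.11, - 25/3, 44/19, 50/17,6, 16, 16,88]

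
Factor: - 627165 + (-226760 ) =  - 853925 = -5^2 * 34157^1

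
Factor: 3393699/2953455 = 5^( - 1)*19^( - 1)*43^( - 1 )*241^(  -  1)*499^1*2267^1  =  1131233/984485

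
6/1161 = 2/387 =0.01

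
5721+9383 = 15104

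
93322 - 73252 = 20070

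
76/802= 38/401 =0.09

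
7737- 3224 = 4513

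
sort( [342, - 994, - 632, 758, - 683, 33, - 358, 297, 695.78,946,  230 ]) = [-994, - 683, - 632, - 358, 33,230, 297, 342,695.78, 758, 946] 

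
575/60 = 9 + 7/12 = 9.58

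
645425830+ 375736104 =1021161934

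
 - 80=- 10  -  70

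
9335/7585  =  1 + 350/1517 = 1.23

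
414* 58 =24012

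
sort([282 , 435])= [ 282,435] 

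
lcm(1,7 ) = 7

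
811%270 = 1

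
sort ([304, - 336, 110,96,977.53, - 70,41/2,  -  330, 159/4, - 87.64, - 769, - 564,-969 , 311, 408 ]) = [ - 969, - 769, - 564, - 336, - 330, - 87.64, - 70, 41/2,159/4,96, 110, 304, 311  ,  408, 977.53]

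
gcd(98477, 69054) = 1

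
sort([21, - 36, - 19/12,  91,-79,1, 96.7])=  [ - 79, - 36 , - 19/12, 1,21,  91, 96.7]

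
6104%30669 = 6104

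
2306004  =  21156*109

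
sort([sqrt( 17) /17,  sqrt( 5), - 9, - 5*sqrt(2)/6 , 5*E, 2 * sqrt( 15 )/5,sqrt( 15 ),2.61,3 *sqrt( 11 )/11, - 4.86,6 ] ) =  [ - 9 ,-4.86, - 5*sqrt(2 ) /6 , sqrt (17)/17,3*sqrt( 11 ) /11,2  *  sqrt( 15)/5 , sqrt( 5),2.61 , sqrt(15 ), 6,5*E] 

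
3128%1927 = 1201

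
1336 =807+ 529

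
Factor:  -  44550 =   -  2^1 * 3^4*5^2 * 11^1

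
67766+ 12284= 80050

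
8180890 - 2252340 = 5928550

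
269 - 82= 187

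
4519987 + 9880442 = 14400429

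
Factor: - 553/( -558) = 2^( - 1 ) * 3^( - 2)*7^1*31^(-1 )*79^1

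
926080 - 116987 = 809093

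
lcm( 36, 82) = 1476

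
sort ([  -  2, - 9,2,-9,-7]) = [-9, - 9,-7,-2,2]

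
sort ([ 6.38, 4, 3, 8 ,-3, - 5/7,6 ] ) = [  -  3,-5/7,3 , 4  ,  6 , 6.38, 8]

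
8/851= 8/851 = 0.01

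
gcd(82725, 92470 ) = 5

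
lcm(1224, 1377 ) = 11016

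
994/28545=994/28545 = 0.03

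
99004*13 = 1287052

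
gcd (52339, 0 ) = 52339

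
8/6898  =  4/3449 = 0.00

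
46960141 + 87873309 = 134833450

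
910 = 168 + 742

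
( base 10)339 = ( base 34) 9x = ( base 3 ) 110120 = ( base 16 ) 153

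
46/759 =2/33= 0.06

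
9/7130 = 9/7130 = 0.00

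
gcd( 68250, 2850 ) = 150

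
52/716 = 13/179 = 0.07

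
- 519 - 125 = -644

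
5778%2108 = 1562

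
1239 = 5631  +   - 4392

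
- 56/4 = -14 = - 14.00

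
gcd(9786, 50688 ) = 6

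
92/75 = 92/75 = 1.23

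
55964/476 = 117+ 4/7= 117.57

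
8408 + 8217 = 16625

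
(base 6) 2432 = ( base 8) 1124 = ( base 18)1f2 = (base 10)596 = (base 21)178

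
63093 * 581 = 36657033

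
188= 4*47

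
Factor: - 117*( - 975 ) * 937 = 3^3*5^2*13^2*937^1 = 106888275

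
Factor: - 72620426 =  - 2^1 * 3067^1* 11839^1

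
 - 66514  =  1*( - 66514) 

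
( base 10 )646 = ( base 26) om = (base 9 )787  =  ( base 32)k6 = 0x286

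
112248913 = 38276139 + 73972774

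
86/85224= 43/42612 = 0.00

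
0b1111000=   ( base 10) 120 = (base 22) 5a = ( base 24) 50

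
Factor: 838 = 2^1*419^1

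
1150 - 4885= - 3735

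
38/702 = 19/351 = 0.05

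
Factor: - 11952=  - 2^4*3^2*83^1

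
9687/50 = 9687/50 = 193.74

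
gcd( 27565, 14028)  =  1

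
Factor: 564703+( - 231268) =333435 = 3^1*5^1*22229^1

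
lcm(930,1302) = 6510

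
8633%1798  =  1441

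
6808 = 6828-20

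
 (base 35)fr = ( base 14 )2B6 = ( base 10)552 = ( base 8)1050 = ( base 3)202110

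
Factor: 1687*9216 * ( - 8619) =-2^10*3^3*7^1*13^2*17^1*241^1 =-134002971648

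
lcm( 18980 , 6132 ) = 398580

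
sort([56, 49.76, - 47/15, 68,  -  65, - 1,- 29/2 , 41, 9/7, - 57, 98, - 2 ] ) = [ - 65 , - 57, - 29/2, - 47/15, -2, - 1,9/7,41,  49.76, 56, 68, 98 ] 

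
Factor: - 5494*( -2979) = 16366626 = 2^1*3^2 * 41^1*67^1*331^1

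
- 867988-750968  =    -  1618956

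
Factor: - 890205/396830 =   -  178041/79366 = -2^( - 1)*3^1 *7^(- 1)*17^1*3491^1 * 5669^(  -  1)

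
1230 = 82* 15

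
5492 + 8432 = 13924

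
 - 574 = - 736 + 162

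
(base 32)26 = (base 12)5a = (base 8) 106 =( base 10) 70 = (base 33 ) 24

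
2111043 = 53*39831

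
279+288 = 567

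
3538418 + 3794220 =7332638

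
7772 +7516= 15288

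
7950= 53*150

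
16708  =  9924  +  6784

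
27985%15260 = 12725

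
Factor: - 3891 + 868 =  - 3023= -3023^1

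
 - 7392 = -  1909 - 5483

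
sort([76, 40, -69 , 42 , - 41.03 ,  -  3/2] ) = [ - 69, - 41.03, - 3/2 , 40,  42,  76 ]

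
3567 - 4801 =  - 1234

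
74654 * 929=69353566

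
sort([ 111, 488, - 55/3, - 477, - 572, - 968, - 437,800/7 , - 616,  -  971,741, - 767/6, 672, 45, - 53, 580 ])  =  [-971,-968, - 616, - 572, - 477, - 437, - 767/6, - 53, - 55/3, 45, 111,800/7,488,  580 , 672,741 ]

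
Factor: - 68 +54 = -14 = - 2^1 * 7^1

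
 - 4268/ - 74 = 2134/37 = 57.68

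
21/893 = 21/893 = 0.02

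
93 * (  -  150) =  - 13950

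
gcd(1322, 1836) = 2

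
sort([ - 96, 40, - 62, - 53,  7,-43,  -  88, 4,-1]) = [ - 96, - 88, - 62, - 53, - 43 ,- 1, 4,  7,40]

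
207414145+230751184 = 438165329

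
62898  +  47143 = 110041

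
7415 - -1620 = 9035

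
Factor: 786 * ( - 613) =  - 481818 = - 2^1*3^1*131^1*613^1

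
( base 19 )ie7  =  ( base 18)12G3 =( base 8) 15163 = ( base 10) 6771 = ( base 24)BI3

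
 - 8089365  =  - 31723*255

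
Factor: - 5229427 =- 7^2*19^1 * 41^1*137^1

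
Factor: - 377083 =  - 7^1 * 103^1 * 523^1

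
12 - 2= 10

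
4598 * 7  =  32186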